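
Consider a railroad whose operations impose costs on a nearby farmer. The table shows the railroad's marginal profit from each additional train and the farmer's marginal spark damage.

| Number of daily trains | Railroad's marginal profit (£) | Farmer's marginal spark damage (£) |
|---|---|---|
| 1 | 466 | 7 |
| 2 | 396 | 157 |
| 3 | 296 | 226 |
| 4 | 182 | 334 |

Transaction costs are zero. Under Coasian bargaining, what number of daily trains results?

Bargaining reaches the level where marginal profit last exceeds marginal spark damage.
That holds through level 3 (296 ≥ 226) but not at 4 (182 < 334).

3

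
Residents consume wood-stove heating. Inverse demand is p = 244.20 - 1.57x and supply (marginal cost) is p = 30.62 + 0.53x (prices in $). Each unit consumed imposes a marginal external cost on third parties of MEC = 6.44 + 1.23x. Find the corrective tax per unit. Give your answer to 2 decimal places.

Social marginal benefit = demand − MEC = 237.76 - 2.80x.
Set SMB = MC: 237.76 - 2.80x = 30.62 + 0.53x → x* = 62.2042.
The Pigouvian tax equals MEC at x*: 6.44 + 1.23×62.2042 = 82.9512.

tax = $82.95 per unit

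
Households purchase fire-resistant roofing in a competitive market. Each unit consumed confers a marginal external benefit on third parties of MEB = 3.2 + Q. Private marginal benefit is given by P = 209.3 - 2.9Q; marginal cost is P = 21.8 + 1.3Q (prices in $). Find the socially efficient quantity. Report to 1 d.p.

Social marginal benefit = demand + MEB = 212.5 - 1.9Q.
Set SMB = MC: 212.5 - 1.9Q = 21.8 + 1.3Q → Q* = 59.5938.

Q* = 59.6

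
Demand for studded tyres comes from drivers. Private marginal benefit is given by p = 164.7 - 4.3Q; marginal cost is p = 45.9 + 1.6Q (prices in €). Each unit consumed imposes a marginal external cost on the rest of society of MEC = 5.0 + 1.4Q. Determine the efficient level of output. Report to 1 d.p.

Q* = 15.6

Social marginal benefit = demand − MEC = 159.7 - 5.7Q.
Set SMB = MC: 159.7 - 5.7Q = 45.9 + 1.6Q → Q* = 15.5890.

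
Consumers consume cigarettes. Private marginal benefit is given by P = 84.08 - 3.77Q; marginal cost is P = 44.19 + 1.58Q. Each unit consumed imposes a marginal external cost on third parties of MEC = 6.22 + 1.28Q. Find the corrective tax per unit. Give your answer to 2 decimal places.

tax = 12.72 per unit

Social marginal benefit = demand − MEC = 77.86 - 5.05Q.
Set SMB = MC: 77.86 - 5.05Q = 44.19 + 1.58Q → Q* = 5.0784.
The Pigouvian tax equals MEC at Q*: 6.22 + 1.28×5.0784 = 12.7204.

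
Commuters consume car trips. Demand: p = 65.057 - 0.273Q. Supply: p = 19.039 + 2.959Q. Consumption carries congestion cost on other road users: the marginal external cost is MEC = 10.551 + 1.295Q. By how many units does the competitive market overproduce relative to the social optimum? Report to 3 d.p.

Market equilibrium (private): 19.039 + 2.959Q = 65.057 - 0.273Q → Q_m = 14.2382.
Social marginal benefit = demand − MEC = 54.506 - 1.568Q.
Set SMB = MC: 54.506 - 1.568Q = 19.039 + 2.959Q → Q* = 7.8345.
Gap = |14.2382 − 7.8345| = 6.4037.

6.404 units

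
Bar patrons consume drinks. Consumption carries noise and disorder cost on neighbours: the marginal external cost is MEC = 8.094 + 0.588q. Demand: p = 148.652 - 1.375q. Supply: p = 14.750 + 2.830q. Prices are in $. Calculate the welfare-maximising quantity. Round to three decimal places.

q* = 26.248

Social marginal benefit = demand − MEC = 140.558 - 1.963q.
Set SMB = MC: 140.558 - 1.963q = 14.750 + 2.830q → q* = 26.2483.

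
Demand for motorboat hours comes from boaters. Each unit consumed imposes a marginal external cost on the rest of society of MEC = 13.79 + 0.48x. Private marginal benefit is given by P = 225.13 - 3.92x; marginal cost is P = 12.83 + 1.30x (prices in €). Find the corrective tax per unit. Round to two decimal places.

Social marginal benefit = demand − MEC = 211.34 - 4.40x.
Set SMB = MC: 211.34 - 4.40x = 12.83 + 1.30x → x* = 34.8263.
The Pigouvian tax equals MEC at x*: 13.79 + 0.48×34.8263 = 30.5066.

tax = €30.51 per unit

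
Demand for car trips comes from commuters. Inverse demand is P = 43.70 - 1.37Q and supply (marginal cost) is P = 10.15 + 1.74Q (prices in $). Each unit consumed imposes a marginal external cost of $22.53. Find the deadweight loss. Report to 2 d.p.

Market equilibrium (private): 10.15 + 1.74Q = 43.70 - 1.37Q → Q_m = 10.7878.
Social marginal benefit = demand − MEC = 21.17 - 1.37Q.
Set SMB = MC: 21.17 - 1.37Q = 10.15 + 1.74Q → Q* = 3.5434.
The loss is the area between SMB and MC from Q* to Q_m; with linear curves that's a triangle of height MEC(Q_m).
DWL = ½ × 7.2444 × 22.5300 = 81.6082.

DWL = $81.61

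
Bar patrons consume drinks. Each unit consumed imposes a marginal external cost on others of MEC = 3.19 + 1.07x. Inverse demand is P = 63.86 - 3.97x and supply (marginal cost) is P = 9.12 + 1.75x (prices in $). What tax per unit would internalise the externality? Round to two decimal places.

Social marginal benefit = demand − MEC = 60.67 - 5.04x.
Set SMB = MC: 60.67 - 5.04x = 9.12 + 1.75x → x* = 7.5920.
The Pigouvian tax equals MEC at x*: 3.19 + 1.07×7.5920 = 11.3134.

tax = $11.31 per unit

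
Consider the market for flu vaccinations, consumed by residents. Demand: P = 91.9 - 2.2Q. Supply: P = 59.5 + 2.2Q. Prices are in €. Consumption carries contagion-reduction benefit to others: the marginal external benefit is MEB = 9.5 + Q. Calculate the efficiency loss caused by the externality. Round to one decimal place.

DWL = €41.8

Market equilibrium (private): 59.5 + 2.2Q = 91.9 - 2.2Q → Q_m = 7.3636.
Social marginal benefit = demand + MEB = 101.4 - 1.2Q.
Set SMB = MC: 101.4 - 1.2Q = 59.5 + 2.2Q → Q* = 12.3235.
Height of the DWL triangle at Q_m is SMB(Q_m) − MC(Q_m) = MEB(Q_m) = 16.8636.
DWL = ½ × 4.9599 × 16.8636 = 41.8209.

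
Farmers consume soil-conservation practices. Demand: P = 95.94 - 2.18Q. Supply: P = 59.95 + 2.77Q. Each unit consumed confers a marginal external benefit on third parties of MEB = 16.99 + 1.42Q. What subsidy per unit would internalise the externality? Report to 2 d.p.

Social marginal benefit = demand + MEB = 112.93 - 0.76Q.
Set SMB = MC: 112.93 - 0.76Q = 59.95 + 2.77Q → Q* = 15.0085.
The Pigouvian subsidy equals MEB at Q*: 16.99 + 1.42×15.0085 = 38.3021.

subsidy = 38.30 per unit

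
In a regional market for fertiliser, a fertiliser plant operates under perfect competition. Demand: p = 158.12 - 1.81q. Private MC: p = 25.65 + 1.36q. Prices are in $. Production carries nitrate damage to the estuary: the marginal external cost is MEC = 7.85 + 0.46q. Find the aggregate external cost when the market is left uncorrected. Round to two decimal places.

$729.69

Market equilibrium (private): 25.65 + 1.36q = 158.12 - 1.81q → q_m = 41.7886.
Total external cost = ∫₀^{q_m} (7.85 + 0.46q) dq = 7.85×41.7886 + ½×0.46×41.7886² = 729.6865.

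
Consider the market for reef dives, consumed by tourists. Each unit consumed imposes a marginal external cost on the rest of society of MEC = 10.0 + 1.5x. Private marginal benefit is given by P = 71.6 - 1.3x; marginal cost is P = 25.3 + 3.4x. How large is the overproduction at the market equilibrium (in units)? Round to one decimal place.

Market equilibrium (private): 25.3 + 3.4x = 71.6 - 1.3x → x_m = 9.8511.
Social marginal benefit = demand − MEC = 61.6 - 2.8x.
Set SMB = MC: 61.6 - 2.8x = 25.3 + 3.4x → x* = 5.8548.
Gap = |9.8511 − 5.8548| = 3.9963.

4.0 units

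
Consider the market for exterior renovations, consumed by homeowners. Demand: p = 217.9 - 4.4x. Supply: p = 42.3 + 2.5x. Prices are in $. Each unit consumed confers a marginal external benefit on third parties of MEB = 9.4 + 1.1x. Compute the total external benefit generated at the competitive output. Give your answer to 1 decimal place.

$595.4

Market equilibrium (private): 42.3 + 2.5x = 217.9 - 4.4x → x_m = 25.4493.
Total external benefit = ∫₀^{x_m} (9.4 + 1.1x) dx = 9.4×25.4493 + ½×1.1×25.4493² = 595.4402.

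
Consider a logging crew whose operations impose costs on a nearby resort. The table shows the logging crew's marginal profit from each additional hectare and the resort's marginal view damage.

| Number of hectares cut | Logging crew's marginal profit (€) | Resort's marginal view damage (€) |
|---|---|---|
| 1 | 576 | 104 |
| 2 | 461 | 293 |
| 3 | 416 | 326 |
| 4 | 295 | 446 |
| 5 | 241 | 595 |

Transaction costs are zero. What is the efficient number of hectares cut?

Bargaining reaches the level where marginal profit last exceeds marginal view damage.
That holds through level 3 (416 ≥ 326) but not at 4 (295 < 446).

3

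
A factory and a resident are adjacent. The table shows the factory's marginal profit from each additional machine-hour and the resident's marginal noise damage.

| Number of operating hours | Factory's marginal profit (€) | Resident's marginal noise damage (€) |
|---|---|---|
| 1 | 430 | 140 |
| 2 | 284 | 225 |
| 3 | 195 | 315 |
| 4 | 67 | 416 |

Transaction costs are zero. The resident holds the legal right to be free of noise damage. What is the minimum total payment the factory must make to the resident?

€365

Efficient level: marginal profit ≥ marginal noise damage through level 2, so k* = 2.
With the resident holding the right, the factory must at least compensate total damage at k*: 140 + 225 = 365.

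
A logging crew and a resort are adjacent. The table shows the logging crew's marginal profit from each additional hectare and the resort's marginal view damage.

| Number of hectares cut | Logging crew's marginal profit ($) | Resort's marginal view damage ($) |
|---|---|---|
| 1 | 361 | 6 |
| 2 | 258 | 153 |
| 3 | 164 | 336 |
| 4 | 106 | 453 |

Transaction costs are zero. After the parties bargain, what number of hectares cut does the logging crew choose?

Bargaining reaches the level where marginal profit last exceeds marginal view damage.
That holds through level 2 (258 ≥ 153) but not at 3 (164 < 336).

2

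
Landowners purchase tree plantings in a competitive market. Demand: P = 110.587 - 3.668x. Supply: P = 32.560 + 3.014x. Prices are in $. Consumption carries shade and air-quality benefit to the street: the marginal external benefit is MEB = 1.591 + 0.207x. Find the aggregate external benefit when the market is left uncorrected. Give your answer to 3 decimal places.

Market equilibrium (private): 32.560 + 3.014x = 110.587 - 3.668x → x_m = 11.6772.
Total external benefit = ∫₀^{x_m} (1.591 + 0.207x) dx = 1.591×11.6772 + ½×0.207×11.6772² = 32.6914.

$32.691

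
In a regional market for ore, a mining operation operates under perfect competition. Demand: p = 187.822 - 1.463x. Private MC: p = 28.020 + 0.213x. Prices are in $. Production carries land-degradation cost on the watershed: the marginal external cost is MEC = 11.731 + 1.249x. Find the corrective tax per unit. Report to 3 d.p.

tax = $74.959 per unit

Social marginal cost = private MC + MEC = 39.751 + 1.462x.
Set SMC = demand: 39.751 + 1.462x = 187.822 - 1.463x → x* = 50.6226.
The Pigouvian tax equals MEC at x*: 11.731 + 1.249×50.6226 = 74.9586.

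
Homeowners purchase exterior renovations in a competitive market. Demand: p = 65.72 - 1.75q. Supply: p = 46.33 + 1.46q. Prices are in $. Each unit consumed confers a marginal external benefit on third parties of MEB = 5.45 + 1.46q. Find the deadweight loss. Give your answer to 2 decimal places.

Market equilibrium (private): 46.33 + 1.46q = 65.72 - 1.75q → q_m = 6.0405.
Social marginal benefit = demand + MEB = 71.17 - 0.29q.
Set SMB = MC: 71.17 - 0.29q = 46.33 + 1.46q → q* = 14.1943.
Height of the DWL triangle at q_m is SMB(q_m) − MC(q_m) = MEB(q_m) = 14.2691.
DWL = ½ × 8.1538 × 14.2691 = 58.1737.

DWL = $58.17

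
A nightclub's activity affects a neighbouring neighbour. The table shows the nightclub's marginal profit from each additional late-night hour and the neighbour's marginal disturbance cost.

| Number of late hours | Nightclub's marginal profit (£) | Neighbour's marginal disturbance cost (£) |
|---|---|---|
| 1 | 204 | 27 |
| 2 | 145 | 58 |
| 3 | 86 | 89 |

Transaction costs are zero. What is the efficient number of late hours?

2

Bargaining reaches the level where marginal profit last exceeds marginal disturbance cost.
That holds through level 2 (145 ≥ 58) but not at 3 (86 < 89).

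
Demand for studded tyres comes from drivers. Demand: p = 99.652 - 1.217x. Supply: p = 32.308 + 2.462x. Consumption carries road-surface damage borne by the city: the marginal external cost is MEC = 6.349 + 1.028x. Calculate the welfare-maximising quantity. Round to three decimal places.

x* = 12.958

Social marginal benefit = demand − MEC = 93.303 - 2.245x.
Set SMB = MC: 93.303 - 2.245x = 32.308 + 2.462x → x* = 12.9584.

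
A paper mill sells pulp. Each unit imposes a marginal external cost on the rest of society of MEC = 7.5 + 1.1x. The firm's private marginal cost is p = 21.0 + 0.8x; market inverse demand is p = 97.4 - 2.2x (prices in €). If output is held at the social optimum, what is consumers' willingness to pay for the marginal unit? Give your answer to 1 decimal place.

Social marginal cost = private MC + MEC = 28.5 + 1.9x.
Set SMC = demand: 28.5 + 1.9x = 97.4 - 2.2x → x* = 16.8049.
Consumer price on the demand curve at x*: 97.4 − 2.2×16.8049 = 60.4292.

P = €60.4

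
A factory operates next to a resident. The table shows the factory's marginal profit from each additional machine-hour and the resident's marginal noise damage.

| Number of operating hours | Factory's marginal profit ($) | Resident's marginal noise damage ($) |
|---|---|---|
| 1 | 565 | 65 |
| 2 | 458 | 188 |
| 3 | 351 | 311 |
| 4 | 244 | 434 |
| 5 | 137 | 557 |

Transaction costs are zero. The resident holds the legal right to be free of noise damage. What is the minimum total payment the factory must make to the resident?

$564

Efficient level: marginal profit ≥ marginal noise damage through level 3, so k* = 3.
With the resident holding the right, the factory must at least compensate total damage at k*: 65 + 188 + 311 = 564.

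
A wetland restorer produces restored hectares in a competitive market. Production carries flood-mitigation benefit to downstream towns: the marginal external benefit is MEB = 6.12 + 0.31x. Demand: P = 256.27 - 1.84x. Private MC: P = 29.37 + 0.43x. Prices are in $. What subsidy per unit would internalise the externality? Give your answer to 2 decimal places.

Social marginal cost = private MC − MEB = 23.25 + 0.12x.
Set SMC = demand: 23.25 + 0.12x = 256.27 - 1.84x → x* = 118.8878.
The Pigouvian subsidy equals MEB at x*: 6.12 + 0.31×118.8878 = 42.9752.

subsidy = $42.98 per unit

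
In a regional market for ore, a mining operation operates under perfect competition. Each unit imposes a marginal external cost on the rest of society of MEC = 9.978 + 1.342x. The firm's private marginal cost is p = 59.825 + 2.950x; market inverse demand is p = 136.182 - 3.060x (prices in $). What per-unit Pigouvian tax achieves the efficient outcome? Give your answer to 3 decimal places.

tax = $22.095 per unit

Social marginal cost = private MC + MEC = 69.803 + 4.292x.
Set SMC = demand: 69.803 + 4.292x = 136.182 - 3.060x → x* = 9.0287.
The Pigouvian tax equals MEC at x*: 9.978 + 1.342×9.0287 = 22.0945.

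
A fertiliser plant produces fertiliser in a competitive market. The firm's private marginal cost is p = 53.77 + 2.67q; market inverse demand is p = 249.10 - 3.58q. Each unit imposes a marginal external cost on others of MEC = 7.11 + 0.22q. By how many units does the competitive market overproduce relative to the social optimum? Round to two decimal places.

Market equilibrium (private): 53.77 + 2.67q = 249.10 - 3.58q → q_m = 31.2528.
Social marginal cost = private MC + MEC = 60.88 + 2.89q.
Set SMC = demand: 60.88 + 2.89q = 249.10 - 3.58q → q* = 29.0912.
Gap = |31.2528 − 29.0912| = 2.1616.

2.16 units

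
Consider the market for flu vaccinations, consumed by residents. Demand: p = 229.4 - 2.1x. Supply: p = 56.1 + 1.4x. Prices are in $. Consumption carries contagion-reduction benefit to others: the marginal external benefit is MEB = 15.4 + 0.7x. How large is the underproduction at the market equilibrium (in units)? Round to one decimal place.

Market equilibrium (private): 56.1 + 1.4x = 229.4 - 2.1x → x_m = 49.5143.
Social marginal benefit = demand + MEB = 244.8 - 1.4x.
Set SMB = MC: 244.8 - 1.4x = 56.1 + 1.4x → x* = 67.3929.
Gap = |49.5143 − 67.3929| = 17.8786.

17.9 units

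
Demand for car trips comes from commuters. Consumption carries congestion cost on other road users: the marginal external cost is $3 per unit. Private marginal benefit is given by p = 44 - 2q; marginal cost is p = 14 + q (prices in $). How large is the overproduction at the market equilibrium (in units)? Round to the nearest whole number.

1 units

Market equilibrium (private): 14 + q = 44 - 2q → q_m = 10.0000.
Social marginal benefit = demand − MEC = 41 - 2q.
Set SMB = MC: 41 - 2q = 14 + q → q* = 9.0000.
Gap = |10.0000 − 9.0000| = 1.0000.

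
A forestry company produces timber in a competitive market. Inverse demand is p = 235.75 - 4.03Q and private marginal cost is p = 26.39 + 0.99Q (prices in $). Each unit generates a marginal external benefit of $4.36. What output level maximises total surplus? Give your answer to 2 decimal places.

Q* = 42.57

Social marginal cost = private MC − MEB = 22.03 + 0.99Q.
Set SMC = demand: 22.03 + 0.99Q = 235.75 - 4.03Q → Q* = 42.5737.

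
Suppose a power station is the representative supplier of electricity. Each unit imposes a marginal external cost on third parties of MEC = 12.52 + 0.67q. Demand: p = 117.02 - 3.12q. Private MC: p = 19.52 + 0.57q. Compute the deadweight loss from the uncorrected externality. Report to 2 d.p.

Market equilibrium (private): 19.52 + 0.57q = 117.02 - 3.12q → q_m = 26.4228.
Social marginal cost = private MC + MEC = 32.04 + 1.24q.
Set SMC = demand: 32.04 + 1.24q = 117.02 - 3.12q → q* = 19.4908.
Height of the DWL triangle at q_m is SMC(q_m) − demand(q_m) = MEC(q_m) = 30.2233.
DWL = ½ × 6.9320 × 30.2233 = 104.7540.

DWL = 104.75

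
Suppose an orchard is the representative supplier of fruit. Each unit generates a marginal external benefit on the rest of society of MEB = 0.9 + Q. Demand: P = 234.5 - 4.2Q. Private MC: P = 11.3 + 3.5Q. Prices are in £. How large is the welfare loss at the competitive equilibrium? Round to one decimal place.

DWL = £66.7

Market equilibrium (private): 11.3 + 3.5Q = 234.5 - 4.2Q → Q_m = 28.9870.
Social marginal cost = private MC − MEB = 10.4 + 2.5Q.
Set SMC = demand: 10.4 + 2.5Q = 234.5 - 4.2Q → Q* = 33.4478.
The loss is the area between SMC and demand from Q* to Q_m; with linear curves that's a triangle of height MEB(Q_m).
DWL = ½ × 4.4608 × 29.8870 = 66.6600.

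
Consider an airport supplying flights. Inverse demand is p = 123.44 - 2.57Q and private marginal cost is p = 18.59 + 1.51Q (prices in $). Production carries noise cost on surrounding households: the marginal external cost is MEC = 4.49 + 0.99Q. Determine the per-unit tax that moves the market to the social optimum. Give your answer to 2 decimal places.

Social marginal cost = private MC + MEC = 23.08 + 2.50Q.
Set SMC = demand: 23.08 + 2.50Q = 123.44 - 2.57Q → Q* = 19.7949.
The Pigouvian tax equals MEC at Q*: 4.49 + 0.99×19.7949 = 24.0870.

tax = $24.09 per unit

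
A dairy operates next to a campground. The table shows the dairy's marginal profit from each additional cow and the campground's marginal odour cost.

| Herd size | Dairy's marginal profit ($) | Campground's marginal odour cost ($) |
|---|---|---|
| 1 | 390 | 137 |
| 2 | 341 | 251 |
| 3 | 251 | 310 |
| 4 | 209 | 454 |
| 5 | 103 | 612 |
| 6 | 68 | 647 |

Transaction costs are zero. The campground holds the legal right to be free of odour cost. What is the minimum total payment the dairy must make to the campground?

$388

Efficient level: marginal profit ≥ marginal odour cost through level 2, so k* = 2.
With the campground holding the right, the dairy must at least compensate total damage at k*: 137 + 251 = 388.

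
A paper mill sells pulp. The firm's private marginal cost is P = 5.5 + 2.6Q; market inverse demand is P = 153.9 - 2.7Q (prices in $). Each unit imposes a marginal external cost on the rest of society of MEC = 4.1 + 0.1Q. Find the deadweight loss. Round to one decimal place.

Market equilibrium (private): 5.5 + 2.6Q = 153.9 - 2.7Q → Q_m = 28.0000.
Social marginal cost = private MC + MEC = 9.6 + 2.7Q.
Set SMC = demand: 9.6 + 2.7Q = 153.9 - 2.7Q → Q* = 26.7222.
Between Q* and Q_m the wedge SMC − demand runs linearly from 0 to MEC(Q_m), so the loss is a triangle.
DWL = ½ × 1.2778 × 6.9000 = 4.4084.

DWL = $4.4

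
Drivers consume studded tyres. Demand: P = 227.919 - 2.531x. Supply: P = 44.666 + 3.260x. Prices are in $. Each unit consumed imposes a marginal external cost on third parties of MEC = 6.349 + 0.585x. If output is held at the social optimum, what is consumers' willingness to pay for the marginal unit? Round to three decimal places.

P = $157.696

Social marginal benefit = demand − MEC = 221.570 - 3.116x.
Set SMB = MC: 221.570 - 3.116x = 44.666 + 3.260x → x* = 27.7453.
Consumer price on the demand curve at x*: 227.919 − 2.531×27.7453 = 157.6956.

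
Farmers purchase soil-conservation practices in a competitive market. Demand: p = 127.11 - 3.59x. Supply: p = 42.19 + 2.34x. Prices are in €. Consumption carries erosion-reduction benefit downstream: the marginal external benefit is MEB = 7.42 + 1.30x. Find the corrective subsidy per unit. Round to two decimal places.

subsidy = €33.35 per unit

Social marginal benefit = demand + MEB = 134.53 - 2.29x.
Set SMB = MC: 134.53 - 2.29x = 42.19 + 2.34x → x* = 19.9438.
The Pigouvian subsidy equals MEB at x*: 7.42 + 1.30×19.9438 = 33.3469.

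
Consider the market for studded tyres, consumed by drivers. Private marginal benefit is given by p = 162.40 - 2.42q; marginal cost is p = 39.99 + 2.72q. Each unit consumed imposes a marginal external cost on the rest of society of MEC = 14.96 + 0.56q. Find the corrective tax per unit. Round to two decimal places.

Social marginal benefit = demand − MEC = 147.44 - 2.98q.
Set SMB = MC: 147.44 - 2.98q = 39.99 + 2.72q → q* = 18.8509.
The Pigouvian tax equals MEC at q*: 14.96 + 0.56×18.8509 = 25.5165.

tax = 25.52 per unit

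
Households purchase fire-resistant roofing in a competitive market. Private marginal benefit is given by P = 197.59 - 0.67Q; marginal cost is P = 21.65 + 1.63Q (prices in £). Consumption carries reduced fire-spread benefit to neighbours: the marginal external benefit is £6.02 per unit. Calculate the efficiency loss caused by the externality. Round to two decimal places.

DWL = £7.88

Market equilibrium (private): 21.65 + 1.63Q = 197.59 - 0.67Q → Q_m = 76.4957.
Social marginal benefit = demand + MEB = 203.61 - 0.67Q.
Set SMB = MC: 203.61 - 0.67Q = 21.65 + 1.63Q → Q* = 79.1130.
The welfare-loss triangle has base |Q_m − Q*| and height MEB(Q_m) (the vertical gap between SMB and MC is zero at Q* and MEB at Q_m).
DWL = ½ × 2.6173 × 6.0200 = 7.8781.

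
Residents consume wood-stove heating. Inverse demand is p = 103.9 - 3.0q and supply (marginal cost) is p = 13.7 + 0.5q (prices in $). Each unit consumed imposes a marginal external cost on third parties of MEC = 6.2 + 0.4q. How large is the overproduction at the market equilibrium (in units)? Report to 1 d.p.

4.2 units

Market equilibrium (private): 13.7 + 0.5q = 103.9 - 3.0q → q_m = 25.7714.
Social marginal benefit = demand − MEC = 97.7 - 3.4q.
Set SMB = MC: 97.7 - 3.4q = 13.7 + 0.5q → q* = 21.5385.
Gap = |25.7714 − 21.5385| = 4.2329.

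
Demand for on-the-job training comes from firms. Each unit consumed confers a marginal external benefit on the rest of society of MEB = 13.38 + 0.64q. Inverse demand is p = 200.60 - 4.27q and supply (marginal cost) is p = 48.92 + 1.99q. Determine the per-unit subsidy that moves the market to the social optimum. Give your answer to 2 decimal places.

subsidy = 32.18 per unit

Social marginal benefit = demand + MEB = 213.98 - 3.63q.
Set SMB = MC: 213.98 - 3.63q = 48.92 + 1.99q → q* = 29.3701.
The Pigouvian subsidy equals MEB at q*: 13.38 + 0.64×29.3701 = 32.1769.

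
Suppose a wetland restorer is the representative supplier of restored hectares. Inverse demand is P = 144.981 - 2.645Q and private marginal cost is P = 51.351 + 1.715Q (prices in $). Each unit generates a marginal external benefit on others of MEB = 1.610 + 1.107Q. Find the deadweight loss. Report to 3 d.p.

DWL = $99.028

Market equilibrium (private): 51.351 + 1.715Q = 144.981 - 2.645Q → Q_m = 21.4748.
Social marginal cost = private MC − MEB = 49.741 + 0.608Q.
Set SMC = demand: 49.741 + 0.608Q = 144.981 - 2.645Q → Q* = 29.2776.
The welfare-loss triangle has base |Q_m − Q*| and height MEB(Q_m) (the vertical gap between SMC and demand is zero at Q* and MEB at Q_m).
DWL = ½ × 7.8028 × 25.3826 = 99.0277.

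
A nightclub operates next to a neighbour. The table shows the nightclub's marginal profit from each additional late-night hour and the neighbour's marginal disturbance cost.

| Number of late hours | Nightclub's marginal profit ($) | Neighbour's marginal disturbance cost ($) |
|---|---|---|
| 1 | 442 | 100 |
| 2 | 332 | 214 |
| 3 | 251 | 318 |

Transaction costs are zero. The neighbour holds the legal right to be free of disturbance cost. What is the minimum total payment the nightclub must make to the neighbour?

Efficient level: marginal profit ≥ marginal disturbance cost through level 2, so k* = 2.
With the neighbour holding the right, the nightclub must at least compensate total damage at k*: 100 + 214 = 314.

$314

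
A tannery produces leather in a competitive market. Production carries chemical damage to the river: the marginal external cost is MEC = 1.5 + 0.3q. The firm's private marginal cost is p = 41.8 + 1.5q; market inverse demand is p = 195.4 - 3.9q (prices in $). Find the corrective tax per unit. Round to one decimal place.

tax = $9.5 per unit

Social marginal cost = private MC + MEC = 43.3 + 1.8q.
Set SMC = demand: 43.3 + 1.8q = 195.4 - 3.9q → q* = 26.6842.
The Pigouvian tax equals MEC at q*: 1.5 + 0.3×26.6842 = 9.5053.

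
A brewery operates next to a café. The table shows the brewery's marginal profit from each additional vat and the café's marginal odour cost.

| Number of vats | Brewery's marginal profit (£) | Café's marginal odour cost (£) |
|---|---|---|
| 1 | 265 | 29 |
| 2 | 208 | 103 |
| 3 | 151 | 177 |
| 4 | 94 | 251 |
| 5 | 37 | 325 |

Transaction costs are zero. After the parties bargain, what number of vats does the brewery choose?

Bargaining reaches the level where marginal profit last exceeds marginal odour cost.
That holds through level 2 (208 ≥ 103) but not at 3 (151 < 177).

2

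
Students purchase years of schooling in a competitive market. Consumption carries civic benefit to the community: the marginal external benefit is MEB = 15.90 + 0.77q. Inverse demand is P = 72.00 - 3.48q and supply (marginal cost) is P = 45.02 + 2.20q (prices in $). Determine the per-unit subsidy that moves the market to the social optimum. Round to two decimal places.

Social marginal benefit = demand + MEB = 87.90 - 2.71q.
Set SMB = MC: 87.90 - 2.71q = 45.02 + 2.20q → q* = 8.7332.
The Pigouvian subsidy equals MEB at q*: 15.90 + 0.77×8.7332 = 22.6246.

subsidy = $22.62 per unit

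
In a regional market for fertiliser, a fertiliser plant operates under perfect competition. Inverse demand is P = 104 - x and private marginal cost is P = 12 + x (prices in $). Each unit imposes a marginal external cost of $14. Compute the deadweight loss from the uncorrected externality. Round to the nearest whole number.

DWL = $49

Market equilibrium (private): 12 + x = 104 - x → x_m = 46.0000.
Social marginal cost = private MC + MEC = 26 + x.
Set SMC = demand: 26 + x = 104 - x → x* = 39.0000.
The welfare-loss triangle has base |x_m − x*| and height MEC(x_m) (the vertical gap between SMC and demand is zero at x* and MEC at x_m).
DWL = ½ × 7.0000 × 14.0000 = 49.0000.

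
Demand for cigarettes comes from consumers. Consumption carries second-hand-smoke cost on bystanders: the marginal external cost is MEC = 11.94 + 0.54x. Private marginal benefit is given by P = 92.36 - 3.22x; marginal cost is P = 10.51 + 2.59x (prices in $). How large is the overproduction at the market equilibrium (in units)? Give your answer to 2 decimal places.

3.08 units

Market equilibrium (private): 10.51 + 2.59x = 92.36 - 3.22x → x_m = 14.0878.
Social marginal benefit = demand − MEC = 80.42 - 3.76x.
Set SMB = MC: 80.42 - 3.76x = 10.51 + 2.59x → x* = 11.0094.
Gap = |14.0878 − 11.0094| = 3.0784.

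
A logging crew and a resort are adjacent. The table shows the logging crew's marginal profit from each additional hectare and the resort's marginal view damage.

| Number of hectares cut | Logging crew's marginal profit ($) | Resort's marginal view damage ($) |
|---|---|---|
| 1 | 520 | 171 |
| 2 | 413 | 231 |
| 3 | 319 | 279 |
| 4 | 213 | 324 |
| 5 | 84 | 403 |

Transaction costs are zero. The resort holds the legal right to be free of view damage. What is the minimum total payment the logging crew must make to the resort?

$681

Efficient level: marginal profit ≥ marginal view damage through level 3, so k* = 3.
With the resort holding the right, the logging crew must at least compensate total damage at k*: 171 + 231 + 279 = 681.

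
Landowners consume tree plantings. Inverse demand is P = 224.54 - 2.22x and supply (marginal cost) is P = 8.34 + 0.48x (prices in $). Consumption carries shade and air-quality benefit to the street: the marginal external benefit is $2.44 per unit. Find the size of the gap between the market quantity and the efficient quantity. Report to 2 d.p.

0.90 units

Market equilibrium (private): 8.34 + 0.48x = 224.54 - 2.22x → x_m = 80.0741.
Social marginal benefit = demand + MEB = 226.98 - 2.22x.
Set SMB = MC: 226.98 - 2.22x = 8.34 + 0.48x → x* = 80.9778.
Gap = |80.0741 − 80.9778| = 0.9037.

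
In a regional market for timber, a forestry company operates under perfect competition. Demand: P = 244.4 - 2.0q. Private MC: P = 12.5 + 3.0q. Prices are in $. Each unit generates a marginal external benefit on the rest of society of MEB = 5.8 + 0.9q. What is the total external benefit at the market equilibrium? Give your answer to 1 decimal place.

Market equilibrium (private): 12.5 + 3.0q = 244.4 - 2.0q → q_m = 46.3800.
Total external benefit = ∫₀^{q_m} (5.8 + 0.9q) dq = 5.8×46.3800 + ½×0.9×46.3800² = 1237.0010.

$1237.0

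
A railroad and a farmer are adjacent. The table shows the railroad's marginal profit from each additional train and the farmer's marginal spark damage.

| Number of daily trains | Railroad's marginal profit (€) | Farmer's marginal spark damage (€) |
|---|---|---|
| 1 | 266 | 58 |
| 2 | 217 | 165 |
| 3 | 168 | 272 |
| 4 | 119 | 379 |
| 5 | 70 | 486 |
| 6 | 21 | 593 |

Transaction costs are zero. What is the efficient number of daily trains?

2

Bargaining reaches the level where marginal profit last exceeds marginal spark damage.
That holds through level 2 (217 ≥ 165) but not at 3 (168 < 272).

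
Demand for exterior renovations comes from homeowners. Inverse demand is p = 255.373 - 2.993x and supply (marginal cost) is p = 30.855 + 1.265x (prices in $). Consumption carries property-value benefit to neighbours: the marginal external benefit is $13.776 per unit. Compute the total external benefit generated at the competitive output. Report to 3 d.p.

$726.388

Market equilibrium (private): 30.855 + 1.265x = 255.373 - 2.993x → x_m = 52.7285.
Total external benefit = MEB × x_m = 13.776 × 52.7285 = 726.3878.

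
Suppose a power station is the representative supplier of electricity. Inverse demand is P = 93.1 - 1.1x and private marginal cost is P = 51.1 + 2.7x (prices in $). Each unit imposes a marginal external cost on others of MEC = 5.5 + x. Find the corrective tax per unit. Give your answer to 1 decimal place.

tax = $13.1 per unit

Social marginal cost = private MC + MEC = 56.6 + 3.7x.
Set SMC = demand: 56.6 + 3.7x = 93.1 - 1.1x → x* = 7.6042.
The Pigouvian tax equals MEC at x*: 5.5 + 1.0×7.6042 = 13.1042.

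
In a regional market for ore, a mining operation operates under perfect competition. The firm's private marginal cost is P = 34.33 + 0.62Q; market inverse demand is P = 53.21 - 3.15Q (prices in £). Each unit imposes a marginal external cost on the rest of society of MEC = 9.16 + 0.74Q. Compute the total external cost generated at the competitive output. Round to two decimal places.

£55.15

Market equilibrium (private): 34.33 + 0.62Q = 53.21 - 3.15Q → Q_m = 5.0080.
Total external cost = ∫₀^{Q_m} (9.16 + 0.74Q) dQ = 9.16×5.0080 + ½×0.74×5.0080² = 55.1529.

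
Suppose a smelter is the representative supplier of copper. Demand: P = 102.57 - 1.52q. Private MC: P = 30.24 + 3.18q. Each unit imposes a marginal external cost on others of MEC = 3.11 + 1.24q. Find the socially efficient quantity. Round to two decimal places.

q* = 11.65

Social marginal cost = private MC + MEC = 33.35 + 4.42q.
Set SMC = demand: 33.35 + 4.42q = 102.57 - 1.52q → q* = 11.6532.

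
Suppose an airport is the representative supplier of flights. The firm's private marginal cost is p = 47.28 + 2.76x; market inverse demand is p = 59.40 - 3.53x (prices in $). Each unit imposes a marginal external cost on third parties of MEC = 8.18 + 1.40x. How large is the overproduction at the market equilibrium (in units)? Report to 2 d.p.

1.41 units

Market equilibrium (private): 47.28 + 2.76x = 59.40 - 3.53x → x_m = 1.9269.
Social marginal cost = private MC + MEC = 55.46 + 4.16x.
Set SMC = demand: 55.46 + 4.16x = 59.40 - 3.53x → x* = 0.5124.
Gap = |1.9269 − 0.5124| = 1.4145.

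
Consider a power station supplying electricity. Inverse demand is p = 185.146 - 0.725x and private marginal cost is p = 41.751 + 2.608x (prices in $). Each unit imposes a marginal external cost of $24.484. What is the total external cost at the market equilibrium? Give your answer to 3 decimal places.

$1053.370

Market equilibrium (private): 41.751 + 2.608x = 185.146 - 0.725x → x_m = 43.0228.
Total external cost = MEC × x_m = 24.484 × 43.0228 = 1053.3702.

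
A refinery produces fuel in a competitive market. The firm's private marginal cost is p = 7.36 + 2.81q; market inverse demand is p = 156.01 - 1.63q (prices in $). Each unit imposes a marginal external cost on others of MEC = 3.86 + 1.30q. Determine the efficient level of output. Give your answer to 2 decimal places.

Social marginal cost = private MC + MEC = 11.22 + 4.11q.
Set SMC = demand: 11.22 + 4.11q = 156.01 - 1.63q → q* = 25.2247.

q* = 25.22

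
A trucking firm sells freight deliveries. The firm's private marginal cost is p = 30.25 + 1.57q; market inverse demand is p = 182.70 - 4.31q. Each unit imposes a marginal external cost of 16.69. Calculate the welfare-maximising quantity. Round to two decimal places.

Social marginal cost = private MC + MEC = 46.94 + 1.57q.
Set SMC = demand: 46.94 + 1.57q = 182.70 - 4.31q → q* = 23.0884.

q* = 23.09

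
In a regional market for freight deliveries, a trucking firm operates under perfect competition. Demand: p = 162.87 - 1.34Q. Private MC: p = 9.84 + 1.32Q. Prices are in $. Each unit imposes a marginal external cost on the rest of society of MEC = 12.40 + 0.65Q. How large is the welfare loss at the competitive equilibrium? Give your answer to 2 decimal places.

Market equilibrium (private): 9.84 + 1.32Q = 162.87 - 1.34Q → Q_m = 57.5301.
Social marginal cost = private MC + MEC = 22.24 + 1.97Q.
Set SMC = demand: 22.24 + 1.97Q = 162.87 - 1.34Q → Q* = 42.4864.
The loss is the area between SMC and demand from Q* to Q_m; with linear curves that's a triangle of height MEC(Q_m).
DWL = ½ × 15.0437 × 49.7945 = 374.5468.

DWL = $374.55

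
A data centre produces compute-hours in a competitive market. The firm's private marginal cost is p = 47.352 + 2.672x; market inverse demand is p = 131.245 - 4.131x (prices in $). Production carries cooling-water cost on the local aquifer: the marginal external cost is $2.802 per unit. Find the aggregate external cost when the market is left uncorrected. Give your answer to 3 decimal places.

$34.554

Market equilibrium (private): 47.352 + 2.672x = 131.245 - 4.131x → x_m = 12.3318.
Total external cost = MEC × x_m = 2.802 × 12.3318 = 34.5537.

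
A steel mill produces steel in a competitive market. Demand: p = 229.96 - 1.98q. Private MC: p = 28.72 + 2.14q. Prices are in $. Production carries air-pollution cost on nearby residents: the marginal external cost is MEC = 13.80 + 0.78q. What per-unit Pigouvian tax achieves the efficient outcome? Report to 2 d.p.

Social marginal cost = private MC + MEC = 42.52 + 2.92q.
Set SMC = demand: 42.52 + 2.92q = 229.96 - 1.98q → q* = 38.2531.
The Pigouvian tax equals MEC at q*: 13.80 + 0.78×38.2531 = 43.6374.

tax = $43.64 per unit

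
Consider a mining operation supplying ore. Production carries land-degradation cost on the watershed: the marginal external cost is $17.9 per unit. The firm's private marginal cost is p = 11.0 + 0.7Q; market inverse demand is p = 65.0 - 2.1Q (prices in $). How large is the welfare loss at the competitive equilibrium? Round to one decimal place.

DWL = $57.2

Market equilibrium (private): 11.0 + 0.7Q = 65.0 - 2.1Q → Q_m = 19.2857.
Social marginal cost = private MC + MEC = 28.9 + 0.7Q.
Set SMC = demand: 28.9 + 0.7Q = 65.0 - 2.1Q → Q* = 12.8929.
Height of the DWL triangle at Q_m is SMC(Q_m) − demand(Q_m) = MEC(Q_m) = 17.9000.
DWL = ½ × 6.3928 × 17.9000 = 57.2156.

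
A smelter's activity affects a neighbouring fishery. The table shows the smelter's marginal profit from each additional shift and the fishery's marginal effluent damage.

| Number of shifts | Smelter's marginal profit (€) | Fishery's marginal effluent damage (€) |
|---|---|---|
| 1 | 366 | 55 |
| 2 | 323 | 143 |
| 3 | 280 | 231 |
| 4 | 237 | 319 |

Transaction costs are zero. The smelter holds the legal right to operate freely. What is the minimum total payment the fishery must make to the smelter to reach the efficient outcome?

Left alone the smelter would choose level 4 (marginal profit stays positive).
Efficient level: k* = 3 (marginal profit ≥ marginal effluent damage through 3).
The fishery must at least cover the smelter's forgone profit from cutting 4→3: 237 = 237.

€237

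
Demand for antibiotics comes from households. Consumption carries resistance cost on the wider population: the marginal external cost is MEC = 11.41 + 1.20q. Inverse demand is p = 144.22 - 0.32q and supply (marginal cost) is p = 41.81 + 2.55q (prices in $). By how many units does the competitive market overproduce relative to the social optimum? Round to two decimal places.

13.32 units

Market equilibrium (private): 41.81 + 2.55q = 144.22 - 0.32q → q_m = 35.6829.
Social marginal benefit = demand − MEC = 132.81 - 1.52q.
Set SMB = MC: 132.81 - 1.52q = 41.81 + 2.55q → q* = 22.3587.
Gap = |35.6829 − 22.3587| = 13.3242.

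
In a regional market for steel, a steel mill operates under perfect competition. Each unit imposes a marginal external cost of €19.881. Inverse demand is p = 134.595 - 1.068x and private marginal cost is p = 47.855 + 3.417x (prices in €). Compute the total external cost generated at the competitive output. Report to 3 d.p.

Market equilibrium (private): 47.855 + 3.417x = 134.595 - 1.068x → x_m = 19.3400.
Total external cost = MEC × x_m = 19.881 × 19.3400 = 384.4985.

€384.499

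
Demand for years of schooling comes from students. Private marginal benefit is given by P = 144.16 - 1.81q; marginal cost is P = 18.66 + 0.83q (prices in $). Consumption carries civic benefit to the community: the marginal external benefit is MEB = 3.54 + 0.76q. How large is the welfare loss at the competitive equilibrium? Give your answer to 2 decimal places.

Market equilibrium (private): 18.66 + 0.83q = 144.16 - 1.81q → q_m = 47.5379.
Social marginal benefit = demand + MEB = 147.70 - 1.05q.
Set SMB = MC: 147.70 - 1.05q = 18.66 + 0.83q → q* = 68.6383.
The welfare-loss triangle has base |q_m − q*| and height MEB(q_m) (the vertical gap between SMB and MC is zero at q* and MEB at q_m).
DWL = ½ × 21.1004 × 39.6688 = 418.5138.

DWL = $418.51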